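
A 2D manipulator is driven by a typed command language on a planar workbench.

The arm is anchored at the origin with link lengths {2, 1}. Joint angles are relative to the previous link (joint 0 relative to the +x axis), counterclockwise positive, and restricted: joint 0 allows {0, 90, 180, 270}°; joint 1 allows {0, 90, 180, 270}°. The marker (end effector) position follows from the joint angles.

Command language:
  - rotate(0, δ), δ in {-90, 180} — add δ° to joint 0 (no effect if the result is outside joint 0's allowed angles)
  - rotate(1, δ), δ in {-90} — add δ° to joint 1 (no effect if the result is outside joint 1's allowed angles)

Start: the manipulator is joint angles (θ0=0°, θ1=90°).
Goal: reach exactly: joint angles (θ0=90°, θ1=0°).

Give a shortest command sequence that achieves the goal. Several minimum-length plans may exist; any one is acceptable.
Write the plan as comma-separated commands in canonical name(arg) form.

rotate(1, -90), rotate(0, 180), rotate(0, -90)

begin: joint angles (θ0=0°, θ1=90°)
step 1 (rotate(1, -90)): joint angles (θ0=0°, θ1=0°)
step 2 (rotate(0, 180)): joint angles (θ0=180°, θ1=0°)
step 3 (rotate(0, -90)): joint angles (θ0=90°, θ1=0°)
nothing shorter than 3 reaches the goal.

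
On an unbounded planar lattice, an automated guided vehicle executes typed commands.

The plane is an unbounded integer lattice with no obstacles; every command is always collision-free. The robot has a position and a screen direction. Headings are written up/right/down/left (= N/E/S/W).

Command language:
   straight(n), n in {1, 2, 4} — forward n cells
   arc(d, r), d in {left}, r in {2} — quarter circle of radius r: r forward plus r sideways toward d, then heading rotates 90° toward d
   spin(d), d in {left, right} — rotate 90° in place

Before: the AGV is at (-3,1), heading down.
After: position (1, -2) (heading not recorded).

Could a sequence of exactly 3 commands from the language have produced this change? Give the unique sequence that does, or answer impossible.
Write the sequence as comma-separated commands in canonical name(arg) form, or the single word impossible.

straight(1), arc(left, 2), straight(2)

key: running straight(2) before straight(1) would end elsewhere — order is forced
start: at (-3,1), heading down
step 1 (straight(1)): at (-3,0), heading down
step 2 (arc(left, 2)): at (-1,-2), heading right
step 3 (straight(2)): at (1,-2), heading right
uniquely the one of 216 3-step routes that fits.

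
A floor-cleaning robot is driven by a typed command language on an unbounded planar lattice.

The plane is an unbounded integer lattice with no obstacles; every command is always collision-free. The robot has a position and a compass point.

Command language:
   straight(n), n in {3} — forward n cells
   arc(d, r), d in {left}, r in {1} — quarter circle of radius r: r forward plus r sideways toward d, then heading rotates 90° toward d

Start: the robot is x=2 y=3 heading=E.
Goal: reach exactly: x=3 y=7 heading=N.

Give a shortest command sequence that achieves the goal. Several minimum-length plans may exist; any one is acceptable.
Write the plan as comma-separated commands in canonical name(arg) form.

arc(left, 1), straight(3)

from: x=2 y=3 heading=E
[1] after arc(left, 1): x=3 y=4 heading=N
[2] after straight(3): x=3 y=7 heading=N
shorter routes all fall short; 2 is best.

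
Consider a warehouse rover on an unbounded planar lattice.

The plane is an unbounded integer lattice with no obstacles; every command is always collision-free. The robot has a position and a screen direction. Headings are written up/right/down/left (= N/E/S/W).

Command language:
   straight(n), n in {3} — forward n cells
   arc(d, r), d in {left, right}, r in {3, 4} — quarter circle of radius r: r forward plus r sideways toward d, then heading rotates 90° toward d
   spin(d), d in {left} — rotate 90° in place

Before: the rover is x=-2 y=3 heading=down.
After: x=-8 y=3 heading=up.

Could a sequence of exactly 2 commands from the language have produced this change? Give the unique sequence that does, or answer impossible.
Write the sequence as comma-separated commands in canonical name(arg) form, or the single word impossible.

arc(right, 3), arc(right, 3)

key: cell and facing (now N) both changed — the 2 commands mix motion and turning
start: x=-2 y=3 heading=down
[1] after arc(right, 3): x=-5 y=0 heading=left
[2] after arc(right, 3): x=-8 y=3 heading=up
uniquely the one of 36 2-step routes that fits.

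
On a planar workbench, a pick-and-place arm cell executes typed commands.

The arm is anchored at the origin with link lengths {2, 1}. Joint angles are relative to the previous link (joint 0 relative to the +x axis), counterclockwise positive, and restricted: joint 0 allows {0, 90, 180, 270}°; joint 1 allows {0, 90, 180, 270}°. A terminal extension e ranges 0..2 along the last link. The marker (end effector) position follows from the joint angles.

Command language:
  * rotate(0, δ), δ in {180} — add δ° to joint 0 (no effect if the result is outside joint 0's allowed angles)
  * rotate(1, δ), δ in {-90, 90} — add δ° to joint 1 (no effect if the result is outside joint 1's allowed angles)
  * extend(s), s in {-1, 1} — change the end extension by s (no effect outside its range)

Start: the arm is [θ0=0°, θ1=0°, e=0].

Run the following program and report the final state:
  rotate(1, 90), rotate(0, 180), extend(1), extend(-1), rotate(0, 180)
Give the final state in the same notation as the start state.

[θ0=0°, θ1=90°, e=0]

start: [θ0=0°, θ1=0°, e=0]
step 1 (rotate(1, 90)): [θ0=0°, θ1=90°, e=0]
step 2 (rotate(0, 180)): [θ0=180°, θ1=90°, e=0]
step 3 (extend(1)): [θ0=180°, θ1=90°, e=1]
step 4 (extend(-1)): [θ0=180°, θ1=90°, e=0]
step 5 (rotate(0, 180)): [θ0=0°, θ1=90°, e=0]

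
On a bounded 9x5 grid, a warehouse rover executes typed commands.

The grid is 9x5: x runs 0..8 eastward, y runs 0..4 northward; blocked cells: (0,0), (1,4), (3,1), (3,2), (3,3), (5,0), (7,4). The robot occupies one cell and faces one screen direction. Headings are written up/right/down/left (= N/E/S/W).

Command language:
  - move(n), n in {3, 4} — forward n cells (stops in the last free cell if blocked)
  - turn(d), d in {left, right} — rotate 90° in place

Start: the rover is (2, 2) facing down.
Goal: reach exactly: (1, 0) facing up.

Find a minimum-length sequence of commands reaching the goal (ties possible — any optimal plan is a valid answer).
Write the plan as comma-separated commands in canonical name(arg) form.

move(3), turn(right), move(3), turn(right)

from: (2, 2) facing down
[1] after move(3): (2, 0) facing down
[2] after turn(right): (2, 0) facing left
[3] after move(3): (1, 0) facing left
[4] after turn(right): (1, 0) facing up
nothing shorter than 4 reaches the goal.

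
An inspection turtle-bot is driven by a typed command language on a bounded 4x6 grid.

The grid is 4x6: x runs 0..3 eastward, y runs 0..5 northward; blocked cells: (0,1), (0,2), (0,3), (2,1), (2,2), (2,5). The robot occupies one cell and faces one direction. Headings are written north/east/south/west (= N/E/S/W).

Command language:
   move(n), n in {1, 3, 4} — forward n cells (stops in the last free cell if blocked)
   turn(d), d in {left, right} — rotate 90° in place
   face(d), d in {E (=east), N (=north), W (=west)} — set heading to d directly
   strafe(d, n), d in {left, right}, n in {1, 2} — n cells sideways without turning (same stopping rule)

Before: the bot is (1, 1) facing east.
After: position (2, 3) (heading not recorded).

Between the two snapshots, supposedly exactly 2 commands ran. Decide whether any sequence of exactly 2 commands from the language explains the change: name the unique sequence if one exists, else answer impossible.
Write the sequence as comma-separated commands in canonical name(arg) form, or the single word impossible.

key: running move(1) before strafe(left, 2) would end elsewhere — order is forced
t0: (1, 1) facing east
t=1 strafe(left, 2) ⇒ (1, 3) facing east
t=2 move(1) ⇒ (2, 3) facing east
no other 2-command option fits: unique.

strafe(left, 2), move(1)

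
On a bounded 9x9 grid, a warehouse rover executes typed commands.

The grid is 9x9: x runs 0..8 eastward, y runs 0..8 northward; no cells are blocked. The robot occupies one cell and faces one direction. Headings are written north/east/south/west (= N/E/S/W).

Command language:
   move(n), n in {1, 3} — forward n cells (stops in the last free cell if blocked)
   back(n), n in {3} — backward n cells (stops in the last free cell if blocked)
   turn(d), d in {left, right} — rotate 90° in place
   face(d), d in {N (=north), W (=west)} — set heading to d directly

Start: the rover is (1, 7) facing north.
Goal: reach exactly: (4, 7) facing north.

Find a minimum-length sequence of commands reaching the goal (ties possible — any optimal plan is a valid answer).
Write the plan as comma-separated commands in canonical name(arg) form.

turn(right), move(3), turn(left)

from: (1, 7) facing north
t=1 turn(right) ⇒ (1, 7) facing east
t=2 move(3) ⇒ (4, 7) facing east
t=3 turn(left) ⇒ (4, 7) facing north
shorter routes all fall short; 3 is best.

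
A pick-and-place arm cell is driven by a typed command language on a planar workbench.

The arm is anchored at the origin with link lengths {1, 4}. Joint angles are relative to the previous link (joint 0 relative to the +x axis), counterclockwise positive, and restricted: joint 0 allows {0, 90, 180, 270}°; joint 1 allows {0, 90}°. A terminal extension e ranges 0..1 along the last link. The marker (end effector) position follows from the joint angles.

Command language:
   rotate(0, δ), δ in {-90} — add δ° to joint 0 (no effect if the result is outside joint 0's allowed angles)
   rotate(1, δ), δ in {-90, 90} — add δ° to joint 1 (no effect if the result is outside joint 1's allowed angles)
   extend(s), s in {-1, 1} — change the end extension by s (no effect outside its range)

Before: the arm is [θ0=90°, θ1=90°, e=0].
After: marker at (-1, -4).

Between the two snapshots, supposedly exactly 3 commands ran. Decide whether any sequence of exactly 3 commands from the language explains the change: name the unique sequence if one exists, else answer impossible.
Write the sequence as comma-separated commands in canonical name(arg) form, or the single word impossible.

from: [θ0=90°, θ1=90°, e=0]
step 1 (rotate(0, -90)): [θ0=0°, θ1=90°, e=0]
step 2 (rotate(0, -90)): [θ0=270°, θ1=90°, e=0]
step 3 (rotate(0, -90)): [θ0=180°, θ1=90°, e=0]
no other 3-command option fits: unique.

rotate(0, -90), rotate(0, -90), rotate(0, -90)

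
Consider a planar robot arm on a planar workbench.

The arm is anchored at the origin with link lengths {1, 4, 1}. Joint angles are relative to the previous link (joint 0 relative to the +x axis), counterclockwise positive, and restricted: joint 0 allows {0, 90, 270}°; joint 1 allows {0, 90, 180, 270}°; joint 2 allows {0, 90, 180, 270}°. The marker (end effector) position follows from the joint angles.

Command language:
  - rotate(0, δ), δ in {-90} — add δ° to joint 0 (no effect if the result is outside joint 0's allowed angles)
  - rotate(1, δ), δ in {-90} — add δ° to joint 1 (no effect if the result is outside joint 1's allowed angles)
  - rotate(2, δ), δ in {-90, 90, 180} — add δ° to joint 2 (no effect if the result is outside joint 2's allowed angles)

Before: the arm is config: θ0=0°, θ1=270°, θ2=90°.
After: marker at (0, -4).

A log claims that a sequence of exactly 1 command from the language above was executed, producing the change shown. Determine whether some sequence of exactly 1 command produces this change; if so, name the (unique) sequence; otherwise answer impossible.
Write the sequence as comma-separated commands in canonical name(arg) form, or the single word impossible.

rotate(2, 180)

initial: config: θ0=0°, θ1=270°, θ2=90°
step 1 (rotate(2, 180)): config: θ0=0°, θ1=270°, θ2=270°
no rival 1-sequence matches.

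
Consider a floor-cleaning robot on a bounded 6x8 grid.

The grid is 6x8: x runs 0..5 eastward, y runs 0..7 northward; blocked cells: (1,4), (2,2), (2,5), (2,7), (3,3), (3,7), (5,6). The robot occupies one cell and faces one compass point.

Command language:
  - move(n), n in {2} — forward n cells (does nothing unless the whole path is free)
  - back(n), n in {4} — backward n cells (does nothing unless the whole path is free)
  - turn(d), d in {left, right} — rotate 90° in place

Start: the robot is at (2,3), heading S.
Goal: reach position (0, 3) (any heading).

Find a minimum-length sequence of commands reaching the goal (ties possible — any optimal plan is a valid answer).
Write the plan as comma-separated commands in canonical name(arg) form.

begin: at (2,3), heading S
1. turn(right) → at (2,3), heading W
2. move(2) → at (0,3), heading W
minimal: 2 command(s), checked below 2.

turn(right), move(2)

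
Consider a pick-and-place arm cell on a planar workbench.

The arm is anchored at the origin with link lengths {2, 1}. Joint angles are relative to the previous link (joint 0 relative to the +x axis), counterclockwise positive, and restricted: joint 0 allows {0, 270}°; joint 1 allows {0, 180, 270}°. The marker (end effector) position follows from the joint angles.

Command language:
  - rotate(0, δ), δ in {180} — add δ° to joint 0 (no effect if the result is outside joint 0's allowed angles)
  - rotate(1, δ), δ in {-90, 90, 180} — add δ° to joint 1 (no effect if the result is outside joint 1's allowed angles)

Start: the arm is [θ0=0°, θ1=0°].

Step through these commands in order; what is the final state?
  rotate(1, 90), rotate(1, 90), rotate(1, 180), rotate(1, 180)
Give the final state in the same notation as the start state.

[θ0=0°, θ1=0°]

from: [θ0=0°, θ1=0°]
1. rotate(1, 90) → [θ0=0°, θ1=0°]
2. rotate(1, 90) → [θ0=0°, θ1=0°]
3. rotate(1, 180) → [θ0=0°, θ1=180°]
4. rotate(1, 180) → [θ0=0°, θ1=0°]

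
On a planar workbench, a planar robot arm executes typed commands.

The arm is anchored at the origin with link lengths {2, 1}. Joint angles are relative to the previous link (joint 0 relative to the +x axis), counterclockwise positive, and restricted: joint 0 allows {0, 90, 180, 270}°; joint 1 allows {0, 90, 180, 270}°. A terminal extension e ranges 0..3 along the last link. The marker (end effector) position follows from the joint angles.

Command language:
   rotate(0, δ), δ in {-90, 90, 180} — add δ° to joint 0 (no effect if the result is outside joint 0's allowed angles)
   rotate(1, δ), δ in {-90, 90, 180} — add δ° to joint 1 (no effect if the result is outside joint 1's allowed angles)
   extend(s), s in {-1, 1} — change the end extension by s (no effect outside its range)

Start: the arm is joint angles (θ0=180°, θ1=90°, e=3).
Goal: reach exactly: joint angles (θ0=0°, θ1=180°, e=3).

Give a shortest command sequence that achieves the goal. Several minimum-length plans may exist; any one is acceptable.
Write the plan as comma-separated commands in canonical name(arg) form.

rotate(1, 90), rotate(0, 180)

begin: joint angles (θ0=180°, θ1=90°, e=3)
1. rotate(1, 90) → joint angles (θ0=180°, θ1=180°, e=3)
2. rotate(0, 180) → joint angles (θ0=0°, θ1=180°, e=3)
nothing shorter than 2 reaches the goal.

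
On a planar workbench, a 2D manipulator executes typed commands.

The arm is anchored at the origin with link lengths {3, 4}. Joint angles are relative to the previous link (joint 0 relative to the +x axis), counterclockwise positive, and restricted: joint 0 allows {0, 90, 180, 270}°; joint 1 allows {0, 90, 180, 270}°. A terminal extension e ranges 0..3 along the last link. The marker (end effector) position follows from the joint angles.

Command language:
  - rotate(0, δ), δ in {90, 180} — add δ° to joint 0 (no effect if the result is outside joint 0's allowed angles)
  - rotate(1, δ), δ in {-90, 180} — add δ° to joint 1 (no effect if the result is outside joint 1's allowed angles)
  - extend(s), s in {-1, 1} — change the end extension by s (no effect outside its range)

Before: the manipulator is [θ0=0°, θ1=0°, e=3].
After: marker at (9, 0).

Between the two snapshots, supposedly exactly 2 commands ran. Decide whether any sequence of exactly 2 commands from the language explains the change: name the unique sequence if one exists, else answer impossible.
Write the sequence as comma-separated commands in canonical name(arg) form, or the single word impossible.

extend(1), extend(-1)

key: running extend(-1) before extend(1) would end elsewhere — order is forced
initial: [θ0=0°, θ1=0°, e=3]
t=1 extend(1) ⇒ [θ0=0°, θ1=0°, e=3]
t=2 extend(-1) ⇒ [θ0=0°, θ1=0°, e=2]
all 36 alternatives checked — unique.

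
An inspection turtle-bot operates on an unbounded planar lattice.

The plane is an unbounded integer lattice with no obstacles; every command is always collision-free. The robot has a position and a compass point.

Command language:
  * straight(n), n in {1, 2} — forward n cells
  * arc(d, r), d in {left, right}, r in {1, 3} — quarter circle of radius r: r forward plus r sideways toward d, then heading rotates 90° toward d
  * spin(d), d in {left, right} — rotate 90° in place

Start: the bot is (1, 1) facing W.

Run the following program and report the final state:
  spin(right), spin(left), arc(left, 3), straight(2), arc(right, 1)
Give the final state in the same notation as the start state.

(-3, -5) facing W

begin: (1, 1) facing W
t=1 spin(right) ⇒ (1, 1) facing N
t=2 spin(left) ⇒ (1, 1) facing W
t=3 arc(left, 3) ⇒ (-2, -2) facing S
t=4 straight(2) ⇒ (-2, -4) facing S
t=5 arc(right, 1) ⇒ (-3, -5) facing W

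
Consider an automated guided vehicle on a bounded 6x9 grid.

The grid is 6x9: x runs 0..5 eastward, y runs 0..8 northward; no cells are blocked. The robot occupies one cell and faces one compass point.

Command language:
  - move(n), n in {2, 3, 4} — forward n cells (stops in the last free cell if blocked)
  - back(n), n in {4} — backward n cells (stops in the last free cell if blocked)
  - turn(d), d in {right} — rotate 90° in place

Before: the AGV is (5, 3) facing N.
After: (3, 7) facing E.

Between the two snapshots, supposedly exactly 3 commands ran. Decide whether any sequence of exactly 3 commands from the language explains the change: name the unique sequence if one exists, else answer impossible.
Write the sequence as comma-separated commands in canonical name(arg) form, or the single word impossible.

impossible

no 3-step route produces this change.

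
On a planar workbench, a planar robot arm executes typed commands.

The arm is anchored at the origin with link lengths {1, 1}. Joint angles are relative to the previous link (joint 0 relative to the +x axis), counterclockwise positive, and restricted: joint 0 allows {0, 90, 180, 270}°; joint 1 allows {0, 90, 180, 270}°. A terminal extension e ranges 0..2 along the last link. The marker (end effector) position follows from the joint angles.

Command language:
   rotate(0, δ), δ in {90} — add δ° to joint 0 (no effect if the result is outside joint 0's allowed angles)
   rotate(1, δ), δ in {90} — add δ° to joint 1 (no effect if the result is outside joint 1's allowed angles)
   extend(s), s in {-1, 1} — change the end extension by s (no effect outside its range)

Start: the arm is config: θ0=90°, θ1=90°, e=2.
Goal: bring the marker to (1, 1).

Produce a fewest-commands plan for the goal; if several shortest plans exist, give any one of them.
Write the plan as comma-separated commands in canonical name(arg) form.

rotate(1, 90), rotate(1, 90), extend(-1), extend(-1)

initial: config: θ0=90°, θ1=90°, e=2
step 1 (rotate(1, 90)): config: θ0=90°, θ1=180°, e=2
step 2 (rotate(1, 90)): config: θ0=90°, θ1=270°, e=2
step 3 (extend(-1)): config: θ0=90°, θ1=270°, e=1
step 4 (extend(-1)): config: θ0=90°, θ1=270°, e=0
shorter routes all fall short; 4 is best.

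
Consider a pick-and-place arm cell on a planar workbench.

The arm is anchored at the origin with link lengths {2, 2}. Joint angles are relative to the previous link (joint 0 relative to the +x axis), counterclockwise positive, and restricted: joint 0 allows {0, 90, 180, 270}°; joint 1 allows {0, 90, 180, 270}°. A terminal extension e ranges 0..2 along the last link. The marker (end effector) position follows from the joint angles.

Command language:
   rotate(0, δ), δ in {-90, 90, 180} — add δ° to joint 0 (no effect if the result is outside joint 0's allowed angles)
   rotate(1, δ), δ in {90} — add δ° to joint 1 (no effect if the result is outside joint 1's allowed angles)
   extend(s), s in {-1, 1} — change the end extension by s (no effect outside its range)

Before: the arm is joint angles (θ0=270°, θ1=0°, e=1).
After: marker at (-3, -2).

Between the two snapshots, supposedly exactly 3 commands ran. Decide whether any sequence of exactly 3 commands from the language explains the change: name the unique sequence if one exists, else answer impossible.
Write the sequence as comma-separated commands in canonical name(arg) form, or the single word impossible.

rotate(1, 90), rotate(1, 90), rotate(1, 90)

from: joint angles (θ0=270°, θ1=0°, e=1)
t=1 rotate(1, 90) ⇒ joint angles (θ0=270°, θ1=90°, e=1)
t=2 rotate(1, 90) ⇒ joint angles (θ0=270°, θ1=180°, e=1)
t=3 rotate(1, 90) ⇒ joint angles (θ0=270°, θ1=270°, e=1)
no rival 3-sequence matches.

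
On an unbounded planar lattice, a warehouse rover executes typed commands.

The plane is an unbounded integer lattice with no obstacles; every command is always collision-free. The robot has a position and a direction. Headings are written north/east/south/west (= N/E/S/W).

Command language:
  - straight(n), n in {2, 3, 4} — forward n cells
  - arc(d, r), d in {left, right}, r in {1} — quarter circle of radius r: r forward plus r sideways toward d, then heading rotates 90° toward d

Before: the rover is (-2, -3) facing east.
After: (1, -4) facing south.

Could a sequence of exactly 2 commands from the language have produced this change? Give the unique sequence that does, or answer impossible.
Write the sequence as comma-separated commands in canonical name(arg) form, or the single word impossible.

key: running arc(right, 1) before straight(2) would end elsewhere — order is forced
start: (-2, -3) facing east
t=1 straight(2) ⇒ (0, -3) facing east
t=2 arc(right, 1) ⇒ (1, -4) facing south
no rival 2-sequence matches.

straight(2), arc(right, 1)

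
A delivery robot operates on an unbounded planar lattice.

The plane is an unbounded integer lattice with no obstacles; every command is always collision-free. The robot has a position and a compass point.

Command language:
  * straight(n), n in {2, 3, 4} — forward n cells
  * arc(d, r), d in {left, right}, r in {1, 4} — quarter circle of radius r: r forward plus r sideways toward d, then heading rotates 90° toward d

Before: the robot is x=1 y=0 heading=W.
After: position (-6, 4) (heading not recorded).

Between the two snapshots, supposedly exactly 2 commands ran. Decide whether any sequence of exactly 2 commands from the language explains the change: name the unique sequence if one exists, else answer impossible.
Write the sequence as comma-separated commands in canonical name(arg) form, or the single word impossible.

straight(3), arc(right, 4)

key: running arc(right, 4) before straight(3) would end elsewhere — order is forced
begin: x=1 y=0 heading=W
[1] after straight(3): x=-2 y=0 heading=W
[2] after arc(right, 4): x=-6 y=4 heading=N
uniquely the one of 49 2-step routes that fits.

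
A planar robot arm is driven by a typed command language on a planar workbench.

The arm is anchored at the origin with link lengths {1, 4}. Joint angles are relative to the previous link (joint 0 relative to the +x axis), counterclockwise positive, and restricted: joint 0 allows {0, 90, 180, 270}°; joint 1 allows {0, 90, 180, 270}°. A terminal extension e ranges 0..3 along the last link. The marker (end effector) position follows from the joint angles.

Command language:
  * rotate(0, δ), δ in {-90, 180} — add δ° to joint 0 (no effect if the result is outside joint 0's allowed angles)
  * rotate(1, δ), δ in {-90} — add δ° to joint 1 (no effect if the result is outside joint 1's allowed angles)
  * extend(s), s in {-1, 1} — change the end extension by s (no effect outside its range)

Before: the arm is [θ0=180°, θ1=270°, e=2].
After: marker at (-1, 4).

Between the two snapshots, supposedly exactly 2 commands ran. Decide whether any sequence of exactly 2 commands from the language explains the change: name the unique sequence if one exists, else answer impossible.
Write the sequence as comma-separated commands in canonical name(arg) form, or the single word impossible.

extend(-1), extend(-1)

start: [θ0=180°, θ1=270°, e=2]
t=1 extend(-1) ⇒ [θ0=180°, θ1=270°, e=1]
t=2 extend(-1) ⇒ [θ0=180°, θ1=270°, e=0]
uniquely the one of 25 2-step routes that fits.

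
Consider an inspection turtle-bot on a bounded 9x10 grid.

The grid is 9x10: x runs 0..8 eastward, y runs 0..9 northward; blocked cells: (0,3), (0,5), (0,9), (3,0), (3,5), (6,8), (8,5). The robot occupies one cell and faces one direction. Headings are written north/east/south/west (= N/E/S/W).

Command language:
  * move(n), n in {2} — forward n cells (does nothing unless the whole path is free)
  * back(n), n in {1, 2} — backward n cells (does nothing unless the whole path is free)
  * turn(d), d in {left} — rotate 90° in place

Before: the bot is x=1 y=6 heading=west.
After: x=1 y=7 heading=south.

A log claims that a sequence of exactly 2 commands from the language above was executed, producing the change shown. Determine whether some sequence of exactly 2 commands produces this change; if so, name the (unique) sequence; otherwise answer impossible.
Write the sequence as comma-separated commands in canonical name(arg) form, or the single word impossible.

key: order matters: swapping turn(left) and back(1) lands elsewhere
start: x=1 y=6 heading=west
[1] after turn(left): x=1 y=6 heading=south
[2] after back(1): x=1 y=7 heading=south
uniquely the one of 16 2-step routes that fits.

turn(left), back(1)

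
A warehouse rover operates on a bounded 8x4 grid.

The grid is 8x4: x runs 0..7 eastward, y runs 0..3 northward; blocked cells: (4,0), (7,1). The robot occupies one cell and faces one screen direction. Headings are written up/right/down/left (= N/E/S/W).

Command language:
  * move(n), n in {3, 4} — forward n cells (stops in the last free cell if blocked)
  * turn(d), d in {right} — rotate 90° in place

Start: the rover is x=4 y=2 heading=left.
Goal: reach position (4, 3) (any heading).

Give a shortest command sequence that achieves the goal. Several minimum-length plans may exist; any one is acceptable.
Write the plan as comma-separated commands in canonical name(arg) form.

start: x=4 y=2 heading=left
1. turn(right) → x=4 y=2 heading=up
2. move(4) → x=4 y=3 heading=up
no 1-step plan works, so 2 is optimal.

turn(right), move(4)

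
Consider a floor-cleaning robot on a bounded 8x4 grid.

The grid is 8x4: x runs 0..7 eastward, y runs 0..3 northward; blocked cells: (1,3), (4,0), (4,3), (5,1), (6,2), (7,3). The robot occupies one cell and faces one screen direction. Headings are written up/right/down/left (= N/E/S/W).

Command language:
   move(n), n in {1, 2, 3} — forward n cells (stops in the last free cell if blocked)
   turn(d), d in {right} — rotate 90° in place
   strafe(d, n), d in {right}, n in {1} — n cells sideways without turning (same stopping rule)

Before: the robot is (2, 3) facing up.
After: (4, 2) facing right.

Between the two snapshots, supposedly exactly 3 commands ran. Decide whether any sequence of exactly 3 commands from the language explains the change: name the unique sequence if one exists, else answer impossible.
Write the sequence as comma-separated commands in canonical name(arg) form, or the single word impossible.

key: position moved to (4,2) AND the heading swung to E — translation plus rotation needed
start: (2, 3) facing up
1. turn(right) → (2, 3) facing right
2. strafe(right, 1) → (2, 2) facing right
3. move(2) → (4, 2) facing right
no rival 3-sequence matches.

turn(right), strafe(right, 1), move(2)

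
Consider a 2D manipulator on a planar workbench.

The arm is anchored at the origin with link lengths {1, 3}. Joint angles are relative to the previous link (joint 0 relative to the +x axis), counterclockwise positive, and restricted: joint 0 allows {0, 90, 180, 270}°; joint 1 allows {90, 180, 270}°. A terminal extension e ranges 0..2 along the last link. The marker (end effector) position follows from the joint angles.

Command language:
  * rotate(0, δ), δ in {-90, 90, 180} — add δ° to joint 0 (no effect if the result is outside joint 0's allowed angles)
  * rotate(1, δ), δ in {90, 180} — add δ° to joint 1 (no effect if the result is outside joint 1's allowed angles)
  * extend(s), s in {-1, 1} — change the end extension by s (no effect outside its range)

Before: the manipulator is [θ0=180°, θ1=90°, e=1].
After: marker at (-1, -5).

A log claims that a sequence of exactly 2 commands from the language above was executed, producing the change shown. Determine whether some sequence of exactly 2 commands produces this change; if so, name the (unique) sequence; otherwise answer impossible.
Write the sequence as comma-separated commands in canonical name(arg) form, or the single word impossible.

from: [θ0=180°, θ1=90°, e=1]
step 1 (extend(1)): [θ0=180°, θ1=90°, e=2]
step 2 (extend(1)): [θ0=180°, θ1=90°, e=2]
no rival 2-sequence matches.

extend(1), extend(1)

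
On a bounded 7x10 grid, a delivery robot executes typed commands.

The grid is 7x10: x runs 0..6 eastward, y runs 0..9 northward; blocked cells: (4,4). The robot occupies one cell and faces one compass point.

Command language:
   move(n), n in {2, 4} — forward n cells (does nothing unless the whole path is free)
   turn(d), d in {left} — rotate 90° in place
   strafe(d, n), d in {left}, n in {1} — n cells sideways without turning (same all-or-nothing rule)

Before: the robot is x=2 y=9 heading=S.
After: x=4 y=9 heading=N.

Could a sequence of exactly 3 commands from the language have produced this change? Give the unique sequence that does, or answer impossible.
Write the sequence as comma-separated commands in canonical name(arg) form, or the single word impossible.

turn(left), move(2), turn(left)

key: position moved to (4,9) AND the heading swung to N — translation plus rotation needed
start: x=2 y=9 heading=S
[1] after turn(left): x=2 y=9 heading=E
[2] after move(2): x=4 y=9 heading=E
[3] after turn(left): x=4 y=9 heading=N
uniquely the one of 64 3-step routes that fits.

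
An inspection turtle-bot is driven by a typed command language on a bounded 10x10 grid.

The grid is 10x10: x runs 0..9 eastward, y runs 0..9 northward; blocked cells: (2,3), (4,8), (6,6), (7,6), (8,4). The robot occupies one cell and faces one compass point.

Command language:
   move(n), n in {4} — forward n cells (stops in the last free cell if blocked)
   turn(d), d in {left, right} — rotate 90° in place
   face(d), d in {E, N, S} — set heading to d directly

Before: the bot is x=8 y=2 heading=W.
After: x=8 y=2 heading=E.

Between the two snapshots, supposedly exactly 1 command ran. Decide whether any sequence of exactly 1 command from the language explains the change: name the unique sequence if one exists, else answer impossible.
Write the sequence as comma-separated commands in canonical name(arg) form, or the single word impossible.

key: parked at (8,2) the whole time — nothing moves the robot
initial: x=8 y=2 heading=W
[1] after face(E): x=8 y=2 heading=E
uniquely the one of 6 1-step routes that fits.

face(E)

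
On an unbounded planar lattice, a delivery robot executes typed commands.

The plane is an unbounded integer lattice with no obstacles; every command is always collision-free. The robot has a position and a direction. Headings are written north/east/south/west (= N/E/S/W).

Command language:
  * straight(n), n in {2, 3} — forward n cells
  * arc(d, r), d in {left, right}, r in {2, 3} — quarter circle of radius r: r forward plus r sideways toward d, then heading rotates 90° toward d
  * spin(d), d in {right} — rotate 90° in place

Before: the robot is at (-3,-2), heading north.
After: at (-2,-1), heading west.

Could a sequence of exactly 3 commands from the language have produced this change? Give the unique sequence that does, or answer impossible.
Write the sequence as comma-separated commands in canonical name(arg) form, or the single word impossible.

arc(right, 3), spin(right), arc(right, 2)

key: running arc(right, 2) before arc(right, 3) would end elsewhere — order is forced
begin: at (-3,-2), heading north
t=1 arc(right, 3) ⇒ at (0,1), heading east
t=2 spin(right) ⇒ at (0,1), heading south
t=3 arc(right, 2) ⇒ at (-2,-1), heading west
no rival 3-sequence matches.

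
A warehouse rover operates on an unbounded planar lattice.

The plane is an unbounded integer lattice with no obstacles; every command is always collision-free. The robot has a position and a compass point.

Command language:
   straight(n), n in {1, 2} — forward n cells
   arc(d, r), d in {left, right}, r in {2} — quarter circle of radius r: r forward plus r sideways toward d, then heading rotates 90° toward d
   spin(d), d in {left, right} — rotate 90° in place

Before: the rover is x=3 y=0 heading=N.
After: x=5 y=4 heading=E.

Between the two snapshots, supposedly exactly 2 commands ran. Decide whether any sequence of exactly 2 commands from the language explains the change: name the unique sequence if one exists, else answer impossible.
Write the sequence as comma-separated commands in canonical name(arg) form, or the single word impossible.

key: position moved to (5,4) AND the heading swung to E — translation plus rotation needed
start: x=3 y=0 heading=N
step 1 (straight(2)): x=3 y=2 heading=N
step 2 (arc(right, 2)): x=5 y=4 heading=E
uniquely the one of 36 2-step routes that fits.

straight(2), arc(right, 2)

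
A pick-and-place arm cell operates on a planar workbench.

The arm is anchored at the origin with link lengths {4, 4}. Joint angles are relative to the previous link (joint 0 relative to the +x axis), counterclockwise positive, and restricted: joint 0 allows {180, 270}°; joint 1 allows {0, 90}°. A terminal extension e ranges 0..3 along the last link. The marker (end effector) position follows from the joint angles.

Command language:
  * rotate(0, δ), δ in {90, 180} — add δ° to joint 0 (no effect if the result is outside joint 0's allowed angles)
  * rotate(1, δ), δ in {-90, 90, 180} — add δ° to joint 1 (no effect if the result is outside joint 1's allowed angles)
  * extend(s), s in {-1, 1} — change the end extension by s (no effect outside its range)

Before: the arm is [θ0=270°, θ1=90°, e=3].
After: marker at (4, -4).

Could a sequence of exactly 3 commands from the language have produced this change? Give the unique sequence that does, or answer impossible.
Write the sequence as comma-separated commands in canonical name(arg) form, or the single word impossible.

from: [θ0=270°, θ1=90°, e=3]
t=1 extend(-1) ⇒ [θ0=270°, θ1=90°, e=2]
t=2 extend(-1) ⇒ [θ0=270°, θ1=90°, e=1]
t=3 extend(-1) ⇒ [θ0=270°, θ1=90°, e=0]
uniquely the one of 343 3-step routes that fits.

extend(-1), extend(-1), extend(-1)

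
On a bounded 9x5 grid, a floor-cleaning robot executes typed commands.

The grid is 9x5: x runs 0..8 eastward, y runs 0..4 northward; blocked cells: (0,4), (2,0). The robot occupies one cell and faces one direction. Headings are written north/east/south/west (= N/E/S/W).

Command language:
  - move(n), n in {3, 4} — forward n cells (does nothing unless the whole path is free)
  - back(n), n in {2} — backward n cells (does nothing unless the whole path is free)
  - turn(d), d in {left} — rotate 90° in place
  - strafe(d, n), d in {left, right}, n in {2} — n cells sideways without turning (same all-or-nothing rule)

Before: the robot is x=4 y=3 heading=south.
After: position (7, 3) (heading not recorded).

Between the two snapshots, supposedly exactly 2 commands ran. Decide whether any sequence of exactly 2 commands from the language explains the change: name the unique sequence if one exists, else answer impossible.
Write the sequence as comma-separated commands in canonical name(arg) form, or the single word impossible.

turn(left), move(3)

key: running move(3) before turn(left) would end elsewhere — order is forced
from: x=4 y=3 heading=south
t=1 turn(left) ⇒ x=4 y=3 heading=east
t=2 move(3) ⇒ x=7 y=3 heading=east
no rival 2-sequence matches.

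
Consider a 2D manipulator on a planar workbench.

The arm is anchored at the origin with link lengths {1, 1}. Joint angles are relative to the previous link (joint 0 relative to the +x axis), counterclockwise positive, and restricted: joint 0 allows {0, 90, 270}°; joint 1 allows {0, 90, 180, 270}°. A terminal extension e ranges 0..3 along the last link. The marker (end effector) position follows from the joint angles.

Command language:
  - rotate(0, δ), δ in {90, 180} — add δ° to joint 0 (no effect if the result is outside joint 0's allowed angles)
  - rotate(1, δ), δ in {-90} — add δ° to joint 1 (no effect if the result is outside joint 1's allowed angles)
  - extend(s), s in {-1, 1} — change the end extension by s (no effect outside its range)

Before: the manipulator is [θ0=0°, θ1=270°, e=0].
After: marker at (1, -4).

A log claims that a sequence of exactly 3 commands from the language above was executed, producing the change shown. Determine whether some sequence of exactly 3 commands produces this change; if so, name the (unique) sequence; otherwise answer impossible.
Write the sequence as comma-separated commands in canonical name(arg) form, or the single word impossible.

extend(1), extend(1), extend(1)

start: [θ0=0°, θ1=270°, e=0]
t=1 extend(1) ⇒ [θ0=0°, θ1=270°, e=1]
t=2 extend(1) ⇒ [θ0=0°, θ1=270°, e=2]
t=3 extend(1) ⇒ [θ0=0°, θ1=270°, e=3]
all 125 alternatives checked — unique.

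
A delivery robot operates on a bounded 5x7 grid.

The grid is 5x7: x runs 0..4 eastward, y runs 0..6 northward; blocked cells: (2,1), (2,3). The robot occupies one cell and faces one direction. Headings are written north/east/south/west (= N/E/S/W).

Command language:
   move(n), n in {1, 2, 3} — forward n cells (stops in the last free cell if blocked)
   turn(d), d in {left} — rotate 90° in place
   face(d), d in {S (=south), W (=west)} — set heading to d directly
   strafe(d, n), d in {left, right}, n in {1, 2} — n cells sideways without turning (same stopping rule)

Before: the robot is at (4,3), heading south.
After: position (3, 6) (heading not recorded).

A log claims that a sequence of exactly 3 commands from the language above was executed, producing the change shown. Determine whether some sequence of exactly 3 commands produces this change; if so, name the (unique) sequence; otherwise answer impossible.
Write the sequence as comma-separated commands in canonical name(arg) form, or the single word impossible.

impossible

no 3-step route produces this change.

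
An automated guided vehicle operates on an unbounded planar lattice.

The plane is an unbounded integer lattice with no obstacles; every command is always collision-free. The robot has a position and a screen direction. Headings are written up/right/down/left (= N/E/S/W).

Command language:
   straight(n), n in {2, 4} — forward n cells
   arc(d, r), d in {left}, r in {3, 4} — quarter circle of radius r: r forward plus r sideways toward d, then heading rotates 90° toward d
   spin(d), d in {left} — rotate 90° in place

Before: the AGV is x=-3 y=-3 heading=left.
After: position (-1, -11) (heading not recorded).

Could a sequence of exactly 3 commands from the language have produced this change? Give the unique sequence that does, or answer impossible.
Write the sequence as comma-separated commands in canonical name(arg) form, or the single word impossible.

key: running straight(2) before arc(left, 4) would end elsewhere — order is forced
start: x=-3 y=-3 heading=left
[1] after arc(left, 4): x=-7 y=-7 heading=down
[2] after arc(left, 4): x=-3 y=-11 heading=right
[3] after straight(2): x=-1 y=-11 heading=right
uniquely the one of 125 3-step routes that fits.

arc(left, 4), arc(left, 4), straight(2)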